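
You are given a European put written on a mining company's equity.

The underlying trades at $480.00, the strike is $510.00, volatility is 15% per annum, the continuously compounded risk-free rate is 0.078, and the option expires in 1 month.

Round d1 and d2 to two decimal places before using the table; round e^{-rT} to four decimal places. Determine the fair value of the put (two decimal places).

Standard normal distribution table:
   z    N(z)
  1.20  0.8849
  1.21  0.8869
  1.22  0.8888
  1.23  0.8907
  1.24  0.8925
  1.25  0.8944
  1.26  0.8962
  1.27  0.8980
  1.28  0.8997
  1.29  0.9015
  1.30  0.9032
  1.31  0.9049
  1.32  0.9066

$27.47

T = 0.08333;  σ√T = 0.0433
d₁ = [ln(480/510) + (0.078 + 0.15²/2)·0.08333] / 0.0433 = [-0.0606 + 0.0074] / 0.0433 = -1.2283 → -1.23
d₂ = d₁ − σ√T = -1.2283 − 0.0433 = -1.2716 → -1.27
e^(−rT) = e^(−0.078·0.08333) = 0.9935
N(−d₂) = N(1.27) = 0.8980;  N(−d₁) = N(1.23) = 0.8907
P = 510·0.9935·0.8980 − 480·0.8907 = 455.0031 − 427.5360 = 27.4671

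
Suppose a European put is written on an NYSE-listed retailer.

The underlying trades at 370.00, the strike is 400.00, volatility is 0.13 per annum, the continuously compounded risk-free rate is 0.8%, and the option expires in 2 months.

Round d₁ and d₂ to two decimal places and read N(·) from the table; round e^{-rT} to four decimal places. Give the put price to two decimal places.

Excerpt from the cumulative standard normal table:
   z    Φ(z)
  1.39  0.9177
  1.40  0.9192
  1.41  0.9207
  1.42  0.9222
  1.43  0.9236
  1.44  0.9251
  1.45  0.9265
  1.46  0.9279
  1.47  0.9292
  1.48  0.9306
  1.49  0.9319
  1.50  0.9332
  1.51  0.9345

29.98

σ√T = 0.13 × 0.4082 = 0.0531
d₁ = [ln(370/400) + (0.008 + ½·0.13²)·0.1667] / (σ√T) = (-0.0780 + 0.0027) / 0.0531 = -1.4173 → -1.42
d₂ = -1.4173 − 0.0531 = -1.4704 → -1.47
exp(−rT) = exp(−0.008·0.1667) = 0.9987
P = 400·0.9987·N(1.47) − 370·N(1.42) = 400·0.9987·0.9292 − 370·0.9222 = 371.1968 − 341.2140 = 29.9828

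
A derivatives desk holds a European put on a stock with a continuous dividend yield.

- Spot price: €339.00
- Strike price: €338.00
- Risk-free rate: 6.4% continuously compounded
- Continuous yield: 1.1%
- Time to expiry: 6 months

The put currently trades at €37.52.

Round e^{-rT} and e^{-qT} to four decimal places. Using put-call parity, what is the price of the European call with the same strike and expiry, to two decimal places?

exp(−qT) = exp(−0.011·0.5) = 0.9945;  exp(−rT) = exp(−0.064·0.5) = 0.9685
Put-call parity: C − P = S·e^(−qT) − K·e^(−rT) = 339·0.9945 − 338·0.9685 = 337.1355 − 327.3530 = 9.7825
C = P + (C − P) = 37.52 + (9.7825) = 47.3025

€47.30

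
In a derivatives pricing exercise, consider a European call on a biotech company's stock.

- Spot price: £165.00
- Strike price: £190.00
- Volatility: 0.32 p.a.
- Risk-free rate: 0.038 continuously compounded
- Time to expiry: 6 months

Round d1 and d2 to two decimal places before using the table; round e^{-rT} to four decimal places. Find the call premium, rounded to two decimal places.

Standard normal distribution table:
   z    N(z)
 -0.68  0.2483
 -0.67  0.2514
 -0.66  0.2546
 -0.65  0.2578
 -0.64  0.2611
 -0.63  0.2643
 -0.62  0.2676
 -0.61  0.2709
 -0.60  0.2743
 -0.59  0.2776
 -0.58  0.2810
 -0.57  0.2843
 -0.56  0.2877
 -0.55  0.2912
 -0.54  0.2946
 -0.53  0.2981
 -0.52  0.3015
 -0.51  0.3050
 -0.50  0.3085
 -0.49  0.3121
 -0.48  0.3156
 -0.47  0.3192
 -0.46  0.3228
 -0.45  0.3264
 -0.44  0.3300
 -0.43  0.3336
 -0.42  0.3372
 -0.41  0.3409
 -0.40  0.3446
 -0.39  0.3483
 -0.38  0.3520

£6.98

σ√T = 0.32·√0.5 = 0.2263
d₁ = [ln(165/190) + (0.038 + ½·0.32²)·0.5] / (σ√T) = (-0.1411 + 0.0446) / 0.2263 = -0.4264 which rounds to -0.43
d₂ = -0.4264 − 0.2263 = -0.6527 which rounds to -0.65
exp(−rT) = exp(−0.038·0.5) = 0.9812
C = 165·N(-0.43) − 190·0.9812·N(-0.65) = 165·0.3336 − 190·0.9812·0.2578 = 55.0440 − 48.0611 = 6.9829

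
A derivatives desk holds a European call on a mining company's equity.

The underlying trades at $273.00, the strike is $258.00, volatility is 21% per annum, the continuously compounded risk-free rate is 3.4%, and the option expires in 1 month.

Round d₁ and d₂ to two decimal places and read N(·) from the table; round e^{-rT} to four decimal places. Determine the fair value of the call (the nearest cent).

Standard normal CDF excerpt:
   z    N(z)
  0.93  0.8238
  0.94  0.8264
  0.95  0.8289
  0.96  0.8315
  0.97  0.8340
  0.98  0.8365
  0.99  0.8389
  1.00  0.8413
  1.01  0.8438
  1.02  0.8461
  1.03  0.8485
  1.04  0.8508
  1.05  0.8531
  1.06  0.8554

$17.10

T = 0.08333;  σ√T = 0.0606
d₁ = [ln(273/258) + (0.034 + 0.21²/2)·0.08333] / 0.0606 = [0.0565 + 0.0047] / 0.0606 = 1.0093 → 1.01
d₂ = d₁ − σ√T = 1.0093 − 0.0606 = 0.9486 → 0.95
exp(−rT) = exp(−0.034·0.08333) = 0.9972
C = 273·N(1.01) − 258·0.9972·N(0.95) = 273·0.8438 − 258·0.9972·0.8289 = 230.3574 − 213.2574 = 17.1000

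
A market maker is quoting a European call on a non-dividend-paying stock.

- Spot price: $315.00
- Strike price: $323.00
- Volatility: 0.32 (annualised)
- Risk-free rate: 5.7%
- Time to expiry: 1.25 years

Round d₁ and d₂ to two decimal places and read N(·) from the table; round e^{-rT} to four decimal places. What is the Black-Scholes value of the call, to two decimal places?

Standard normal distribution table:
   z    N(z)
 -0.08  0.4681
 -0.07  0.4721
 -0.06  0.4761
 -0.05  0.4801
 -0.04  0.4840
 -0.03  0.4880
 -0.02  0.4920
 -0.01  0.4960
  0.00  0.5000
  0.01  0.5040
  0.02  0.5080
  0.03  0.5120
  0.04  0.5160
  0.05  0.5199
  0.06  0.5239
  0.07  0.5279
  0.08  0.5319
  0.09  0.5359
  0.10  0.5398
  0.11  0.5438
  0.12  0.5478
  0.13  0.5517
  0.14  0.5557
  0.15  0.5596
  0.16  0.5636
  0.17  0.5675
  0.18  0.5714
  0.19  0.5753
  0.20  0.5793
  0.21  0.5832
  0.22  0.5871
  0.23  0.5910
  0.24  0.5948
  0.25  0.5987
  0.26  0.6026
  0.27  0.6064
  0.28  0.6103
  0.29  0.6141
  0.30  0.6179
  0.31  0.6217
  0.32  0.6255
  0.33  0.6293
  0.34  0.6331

$51.43

σ√T = 0.32 × 1.1180 = 0.3578
d₁ = [ln(315/323) + (0.057 + 0.32²/2)·1.25] / 0.3578 = [-0.0251 + 0.1353] / 0.3578 = 0.3079 which rounds to 0.31
d₂ = d₁ − σ√T = 0.3079 − 0.3578 = -0.0498 which rounds to -0.05
e^(−rT) = e^(−0.057·1.25) = 0.9312
N(d₁) = N(0.31) = 0.6217;  N(d₂) = N(-0.05) = 0.4801
C = 315·0.6217 − 323·0.9312·0.4801 = 195.8355 − 144.4033 = 51.4322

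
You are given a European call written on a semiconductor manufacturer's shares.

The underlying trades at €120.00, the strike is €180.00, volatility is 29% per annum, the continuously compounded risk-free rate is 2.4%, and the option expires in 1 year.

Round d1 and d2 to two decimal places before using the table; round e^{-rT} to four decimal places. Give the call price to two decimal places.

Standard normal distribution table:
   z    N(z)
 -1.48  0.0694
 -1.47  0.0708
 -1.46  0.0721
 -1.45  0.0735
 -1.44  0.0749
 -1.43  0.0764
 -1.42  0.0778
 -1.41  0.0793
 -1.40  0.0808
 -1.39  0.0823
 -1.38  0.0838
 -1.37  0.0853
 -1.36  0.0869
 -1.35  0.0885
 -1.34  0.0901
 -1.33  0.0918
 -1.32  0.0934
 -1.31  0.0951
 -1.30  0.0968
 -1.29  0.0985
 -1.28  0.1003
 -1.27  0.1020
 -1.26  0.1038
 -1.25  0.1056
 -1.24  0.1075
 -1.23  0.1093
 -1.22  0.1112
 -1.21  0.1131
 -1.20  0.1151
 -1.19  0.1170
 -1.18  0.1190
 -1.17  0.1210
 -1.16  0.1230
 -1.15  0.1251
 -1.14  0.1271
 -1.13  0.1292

€1.85

σ√T = 0.29 × 1.0000 = 0.2900
d₁ = [ln(120/180) + (0.024 + 0.29²/2)·1] / 0.2900 = [-0.4055 + 0.0660] / 0.2900 = -1.1704 which rounds to -1.17
d₂ = d₁ − σ√T = -1.1704 − 0.2900 = -1.4604 which rounds to -1.46
e^(−rT) = e^(−0.024·1) = 0.9763
C = 120·N(-1.17) − 180·0.9763·N(-1.46) = 120·0.1210 − 180·0.9763·0.0721 = 14.5200 − 12.6704 = 1.8496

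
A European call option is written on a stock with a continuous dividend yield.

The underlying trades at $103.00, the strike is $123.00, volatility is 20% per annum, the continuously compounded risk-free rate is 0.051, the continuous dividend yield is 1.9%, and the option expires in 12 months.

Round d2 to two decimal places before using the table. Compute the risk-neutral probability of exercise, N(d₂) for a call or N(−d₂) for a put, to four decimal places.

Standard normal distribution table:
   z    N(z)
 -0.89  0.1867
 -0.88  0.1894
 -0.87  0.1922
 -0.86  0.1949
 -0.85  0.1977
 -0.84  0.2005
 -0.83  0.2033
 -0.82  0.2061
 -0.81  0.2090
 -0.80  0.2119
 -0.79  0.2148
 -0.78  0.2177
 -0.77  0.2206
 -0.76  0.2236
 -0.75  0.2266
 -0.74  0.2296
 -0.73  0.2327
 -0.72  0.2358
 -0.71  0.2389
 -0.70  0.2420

0.2033

σ√T = 0.2 × 1.0000 = 0.2000
d₁ = [ln(103/123) + (0.051 − 0.019 + 0.2²/2)·1] / 0.2000 = [-0.1775 + 0.0520] / 0.2000 = -0.6273 which rounds to -0.63
d₂ = d₁ − σ√T = -0.6273 − 0.2000 = -0.8273 which rounds to -0.83
Risk-neutral Pr[S_T > K] = N(d₂) = N(-0.83) = 0.2033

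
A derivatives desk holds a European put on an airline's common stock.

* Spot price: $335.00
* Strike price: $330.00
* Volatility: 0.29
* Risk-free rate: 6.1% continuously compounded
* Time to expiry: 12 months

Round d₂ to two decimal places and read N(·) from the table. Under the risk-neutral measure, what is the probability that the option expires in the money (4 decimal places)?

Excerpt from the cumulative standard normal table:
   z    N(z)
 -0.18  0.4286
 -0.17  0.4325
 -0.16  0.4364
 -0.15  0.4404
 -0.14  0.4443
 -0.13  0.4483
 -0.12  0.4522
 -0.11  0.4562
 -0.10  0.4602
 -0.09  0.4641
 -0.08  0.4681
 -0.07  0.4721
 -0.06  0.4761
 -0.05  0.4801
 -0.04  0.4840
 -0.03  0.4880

0.4522

σ√T = 0.29·√1 = 0.2900
d₁ = [ln(335/330) + (0.061 + 0.29²/2)·1] / 0.2900 = [0.0150 + 0.1031] / 0.2900 = 0.4072 → 0.41
d₂ = d₁ − σ√T = 0.4072 − 0.2900 = 0.1172 → 0.12
Risk-neutral Pr[S_T < K] = N(−d₂) = N(-0.12) = 0.4522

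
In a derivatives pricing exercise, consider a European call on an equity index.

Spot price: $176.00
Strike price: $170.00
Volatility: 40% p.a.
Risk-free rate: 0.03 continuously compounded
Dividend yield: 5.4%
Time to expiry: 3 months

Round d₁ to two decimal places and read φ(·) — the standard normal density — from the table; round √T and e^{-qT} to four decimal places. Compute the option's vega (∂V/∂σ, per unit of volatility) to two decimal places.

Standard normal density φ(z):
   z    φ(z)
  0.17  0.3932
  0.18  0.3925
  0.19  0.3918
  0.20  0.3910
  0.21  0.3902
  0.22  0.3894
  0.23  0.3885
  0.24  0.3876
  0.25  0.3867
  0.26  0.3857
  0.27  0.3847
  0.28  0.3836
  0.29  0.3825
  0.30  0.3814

σ√T = 0.4·√0.25 = 0.2000
ln(S/K) + (r − q + σ²/2)T = ln(176/170) + (0.03 − 0.054 + 0.4²/2)·0.25 = 0.0347 + 0.0140 = 0.0487
d₁ = 0.0487 / 0.2000 = 0.2434 ⇒ 0.24
√T = √0.25 = 0.5000
φ(d₁) = φ(0.24) = 0.3876
exp(−qT) = exp(−0.054·0.25) = 0.9866
vega = S·exp(−qT)·φ(d₁)·√T = 176·0.9866·0.3876·0.5000 = 33.6517
(Vega is the same for a European call and put with the same parameters.)

33.65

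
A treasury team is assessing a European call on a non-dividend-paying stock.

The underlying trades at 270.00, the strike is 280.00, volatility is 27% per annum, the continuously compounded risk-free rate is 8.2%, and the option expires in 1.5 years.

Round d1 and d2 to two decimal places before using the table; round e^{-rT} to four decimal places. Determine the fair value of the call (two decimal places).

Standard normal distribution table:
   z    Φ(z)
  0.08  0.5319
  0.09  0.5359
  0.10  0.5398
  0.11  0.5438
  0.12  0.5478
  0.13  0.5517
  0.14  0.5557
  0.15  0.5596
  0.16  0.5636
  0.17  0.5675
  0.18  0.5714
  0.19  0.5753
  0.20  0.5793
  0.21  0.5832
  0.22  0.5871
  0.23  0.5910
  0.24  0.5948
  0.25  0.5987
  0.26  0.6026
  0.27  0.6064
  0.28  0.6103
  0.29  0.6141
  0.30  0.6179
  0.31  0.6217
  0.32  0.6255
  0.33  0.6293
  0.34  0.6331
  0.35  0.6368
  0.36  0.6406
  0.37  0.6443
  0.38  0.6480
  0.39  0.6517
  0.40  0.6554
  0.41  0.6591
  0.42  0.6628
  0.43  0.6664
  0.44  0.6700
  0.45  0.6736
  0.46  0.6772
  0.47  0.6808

σ√T = 0.27 × 1.2247 = 0.3307
d₁ = [ln(270/280) + (0.082 + 0.27²/2)·1.5] / 0.3307 = [-0.0364 + 0.1777] / 0.3307 = 0.4273 → 0.43
d₂ = d₁ − σ√T = 0.4273 − 0.3307 = 0.0966 → 0.10
exp(−rT) = exp(−0.082·1.5) = 0.8843
N(d₁) = N(0.43) = 0.6664;  N(d₂) = N(0.10) = 0.5398
C = 270·0.6664 − 280·0.8843·0.5398 = 179.9280 − 133.6566 = 46.2714

46.27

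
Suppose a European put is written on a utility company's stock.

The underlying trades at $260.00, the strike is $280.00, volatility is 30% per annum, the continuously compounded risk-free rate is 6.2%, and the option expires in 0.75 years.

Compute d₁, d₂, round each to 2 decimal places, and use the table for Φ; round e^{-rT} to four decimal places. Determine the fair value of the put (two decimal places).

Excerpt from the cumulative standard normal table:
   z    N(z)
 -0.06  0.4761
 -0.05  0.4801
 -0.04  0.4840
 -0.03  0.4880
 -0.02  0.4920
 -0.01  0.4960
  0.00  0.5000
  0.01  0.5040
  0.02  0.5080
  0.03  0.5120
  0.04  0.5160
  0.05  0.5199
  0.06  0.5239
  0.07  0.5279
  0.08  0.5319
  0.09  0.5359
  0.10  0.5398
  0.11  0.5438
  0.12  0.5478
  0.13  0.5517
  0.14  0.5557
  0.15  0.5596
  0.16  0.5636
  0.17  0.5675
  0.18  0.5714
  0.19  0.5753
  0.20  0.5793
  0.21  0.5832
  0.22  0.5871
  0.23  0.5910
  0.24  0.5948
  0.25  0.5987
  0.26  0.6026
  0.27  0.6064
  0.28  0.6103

T = 0.75;  σ√T = 0.2598
ln(S/K) + (r + σ²/2)T = ln(260/280) + (0.062 + 0.3²/2)·0.75 = -0.0741 + 0.0803 = 0.0061
d₁ = 0.0061 / 0.2598 = 0.0236 ⇒ 0.02
d₂ = d₁ − σ√T = 0.0236 − 0.2598 = -0.2362 ⇒ -0.24
exp(−rT) = exp(−0.062·0.75) = 0.9546
N(−d₂) = N(0.24) = 0.5948;  N(−d₁) = N(-0.02) = 0.4920
P = 280·0.9546·0.5948 − 260·0.4920 = 158.9829 − 127.9200 = 31.0629

$31.06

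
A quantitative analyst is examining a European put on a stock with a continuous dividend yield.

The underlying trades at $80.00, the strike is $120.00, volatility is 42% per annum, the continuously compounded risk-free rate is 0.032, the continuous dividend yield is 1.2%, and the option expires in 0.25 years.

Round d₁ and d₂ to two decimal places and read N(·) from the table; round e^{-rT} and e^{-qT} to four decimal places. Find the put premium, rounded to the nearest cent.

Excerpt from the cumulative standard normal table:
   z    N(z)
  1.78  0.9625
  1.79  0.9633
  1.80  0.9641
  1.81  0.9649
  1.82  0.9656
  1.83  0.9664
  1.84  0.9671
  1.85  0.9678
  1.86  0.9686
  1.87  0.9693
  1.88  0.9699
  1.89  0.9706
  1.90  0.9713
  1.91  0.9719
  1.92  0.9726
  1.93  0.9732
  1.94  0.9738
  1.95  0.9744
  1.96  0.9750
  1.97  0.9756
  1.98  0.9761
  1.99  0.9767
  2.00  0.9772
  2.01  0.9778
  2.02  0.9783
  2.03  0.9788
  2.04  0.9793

σ√T = 0.42·√0.25 = 0.2100
d₁ = [ln(80/120) + (0.032 − 0.012 + 0.42²/2)·0.25] / 0.2100 = [-0.4055 + 0.0270] / 0.2100 = -1.8020 ≈ -1.80
d₂ = d₁ − σ√T = -1.8020 − 0.2100 = -2.0120 ≈ -2.01
exp(−qT) = exp(−0.012·0.25) = 0.9970;  exp(−rT) = exp(−0.032·0.25) = 0.9920
N(−d₂) = N(2.01) = 0.9778;  N(−d₁) = N(1.80) = 0.9641
P = 120·0.9920·0.9778 − 80·0.9970·0.9641 = 116.3973 − 76.8966 = 39.5007

$39.50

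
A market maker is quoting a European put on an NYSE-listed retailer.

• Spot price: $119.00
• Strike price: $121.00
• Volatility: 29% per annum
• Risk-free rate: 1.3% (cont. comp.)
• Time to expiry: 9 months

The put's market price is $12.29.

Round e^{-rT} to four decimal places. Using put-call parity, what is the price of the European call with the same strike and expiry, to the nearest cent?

exp(−rT) = exp(−0.013·0.75) = 0.9903
Put-call parity: C − P = S − K·e^(−rT) = 119 − 121·0.9903 = 119 − 119.8263 = -0.8263
C = P + (C − P) = 12.29 + (-0.8263) = 11.4637

$11.46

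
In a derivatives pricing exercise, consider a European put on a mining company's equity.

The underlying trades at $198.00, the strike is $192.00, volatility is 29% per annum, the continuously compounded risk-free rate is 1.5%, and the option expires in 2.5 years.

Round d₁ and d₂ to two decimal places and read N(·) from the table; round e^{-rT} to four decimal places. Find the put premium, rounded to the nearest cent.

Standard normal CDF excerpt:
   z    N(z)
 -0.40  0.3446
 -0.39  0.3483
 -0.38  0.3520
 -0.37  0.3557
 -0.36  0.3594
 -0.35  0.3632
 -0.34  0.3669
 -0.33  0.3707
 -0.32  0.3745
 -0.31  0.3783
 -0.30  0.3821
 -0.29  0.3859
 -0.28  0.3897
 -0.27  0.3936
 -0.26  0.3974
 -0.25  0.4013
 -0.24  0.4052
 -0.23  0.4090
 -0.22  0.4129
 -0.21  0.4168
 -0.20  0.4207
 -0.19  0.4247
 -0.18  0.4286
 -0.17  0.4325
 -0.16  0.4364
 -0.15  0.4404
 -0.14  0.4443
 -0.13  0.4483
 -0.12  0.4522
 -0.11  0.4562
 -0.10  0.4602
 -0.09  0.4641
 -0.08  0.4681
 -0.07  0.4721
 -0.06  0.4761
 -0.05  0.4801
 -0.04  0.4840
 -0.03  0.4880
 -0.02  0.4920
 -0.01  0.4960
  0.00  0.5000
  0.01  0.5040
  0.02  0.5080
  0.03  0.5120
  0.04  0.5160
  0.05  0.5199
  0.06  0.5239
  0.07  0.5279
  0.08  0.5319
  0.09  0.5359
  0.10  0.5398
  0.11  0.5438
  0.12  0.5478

σ√T = 0.29·√2.5 = 0.4585
ln(S/K) + (r + σ²/2)T = ln(198/192) + (0.015 + 0.29²/2)·2.5 = 0.0308 + 0.1426 = 0.1734
d₁ = 0.1734 / 0.4585 = 0.3782 → 0.38
d₂ = d₁ − σ√T = 0.3782 − 0.4585 = -0.0804 → -0.08
exp(−rT) = exp(−0.015·2.5) = 0.9632
N(−d₂) = N(0.08) = 0.5319;  N(−d₁) = N(-0.38) = 0.3520
P = 192·0.9632·0.5319 − 198·0.3520 = 98.3666 − 69.6960 = 28.6706

$28.67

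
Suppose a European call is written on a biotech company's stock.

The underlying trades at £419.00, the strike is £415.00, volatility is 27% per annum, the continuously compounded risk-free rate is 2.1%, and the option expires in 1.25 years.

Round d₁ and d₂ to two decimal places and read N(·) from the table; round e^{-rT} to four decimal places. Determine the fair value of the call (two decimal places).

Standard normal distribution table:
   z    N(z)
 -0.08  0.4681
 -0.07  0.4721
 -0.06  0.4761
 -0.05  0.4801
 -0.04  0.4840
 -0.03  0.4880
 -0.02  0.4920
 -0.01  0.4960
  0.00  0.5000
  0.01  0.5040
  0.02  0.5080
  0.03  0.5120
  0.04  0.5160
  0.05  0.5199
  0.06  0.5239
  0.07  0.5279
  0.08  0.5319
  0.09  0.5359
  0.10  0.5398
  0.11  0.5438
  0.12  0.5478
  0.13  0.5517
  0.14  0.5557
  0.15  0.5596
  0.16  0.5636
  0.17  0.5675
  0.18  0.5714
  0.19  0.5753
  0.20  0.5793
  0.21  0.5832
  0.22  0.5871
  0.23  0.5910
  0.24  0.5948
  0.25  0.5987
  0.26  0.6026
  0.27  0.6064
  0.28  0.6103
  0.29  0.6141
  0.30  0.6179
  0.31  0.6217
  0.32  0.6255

£56.81

T = 1.25;  σ√T = 0.3019
d₁ = [ln(419/415) + (0.021 + 0.27²/2)·1.25] / 0.3019 = [0.0096 + 0.0718] / 0.3019 = 0.2697 ⇒ 0.27
d₂ = d₁ − σ√T = 0.2697 − 0.3019 = -0.0322 ⇒ -0.03
exp(−rT) = exp(−0.021·1.25) = 0.9741
N(d₁) = N(0.27) = 0.6064;  N(d₂) = N(-0.03) = 0.4880
C = 419·0.6064 − 415·0.9741·0.4880 = 254.0816 − 197.2747 = 56.8069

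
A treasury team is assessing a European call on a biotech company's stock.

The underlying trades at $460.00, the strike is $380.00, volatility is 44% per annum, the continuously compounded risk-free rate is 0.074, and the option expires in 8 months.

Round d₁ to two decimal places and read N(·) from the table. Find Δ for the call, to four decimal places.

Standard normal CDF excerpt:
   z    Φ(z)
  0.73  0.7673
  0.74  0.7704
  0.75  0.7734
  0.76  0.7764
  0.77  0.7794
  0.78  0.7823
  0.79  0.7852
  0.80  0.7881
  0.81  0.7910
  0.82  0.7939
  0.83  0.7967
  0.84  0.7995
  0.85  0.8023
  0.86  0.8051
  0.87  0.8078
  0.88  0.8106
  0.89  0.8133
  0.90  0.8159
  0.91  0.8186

0.8023

σ√T = 0.44 × 0.8165 = 0.3593
ln(S/K) + (r + σ²/2)T = ln(460/380) + (0.074 + 0.44²/2)·0.6667 = 0.1911 + 0.1139 = 0.3049
d₁ = 0.3049 / 0.3593 = 0.8488 ⇒ 0.85
N(d₁) = N(0.85) = 0.8023
Δ_call = N(d₁) = 0.8023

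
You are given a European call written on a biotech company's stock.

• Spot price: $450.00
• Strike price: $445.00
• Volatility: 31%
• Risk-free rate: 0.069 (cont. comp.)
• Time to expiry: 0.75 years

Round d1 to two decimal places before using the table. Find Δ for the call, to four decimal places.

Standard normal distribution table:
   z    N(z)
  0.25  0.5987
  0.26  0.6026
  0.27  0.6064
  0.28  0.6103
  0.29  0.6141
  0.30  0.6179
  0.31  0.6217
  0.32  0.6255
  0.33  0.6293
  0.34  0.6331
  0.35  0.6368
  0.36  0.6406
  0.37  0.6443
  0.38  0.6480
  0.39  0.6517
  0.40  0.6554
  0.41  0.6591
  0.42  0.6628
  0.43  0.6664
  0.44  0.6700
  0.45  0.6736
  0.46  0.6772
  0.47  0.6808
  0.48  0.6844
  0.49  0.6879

σ√T = 0.31 × 0.8660 = 0.2685
ln(S/K) + (r + σ²/2)T = ln(450/445) + (0.069 + 0.31²/2)·0.75 = 0.0112 + 0.0878 = 0.0990
d₁ = 0.0990 / 0.2685 = 0.3686 → 0.37
N(d₁) = N(0.37) = 0.6443
Δ_call = N(d₁) = 0.6443

0.6443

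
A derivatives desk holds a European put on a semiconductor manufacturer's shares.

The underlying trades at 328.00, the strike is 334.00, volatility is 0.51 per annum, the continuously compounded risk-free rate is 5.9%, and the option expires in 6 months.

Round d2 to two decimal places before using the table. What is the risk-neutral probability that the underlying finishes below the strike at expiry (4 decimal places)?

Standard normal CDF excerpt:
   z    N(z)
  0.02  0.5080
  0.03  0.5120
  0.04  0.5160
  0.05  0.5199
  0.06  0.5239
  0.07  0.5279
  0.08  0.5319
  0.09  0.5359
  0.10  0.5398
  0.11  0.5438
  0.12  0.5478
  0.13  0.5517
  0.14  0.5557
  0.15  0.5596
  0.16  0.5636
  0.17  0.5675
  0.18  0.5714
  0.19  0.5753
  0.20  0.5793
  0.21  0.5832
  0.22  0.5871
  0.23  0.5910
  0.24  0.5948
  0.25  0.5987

σ√T = 0.51·√0.5 = 0.3606
ln(S/K) + (r + σ²/2)T = ln(328/334) + (0.059 + 0.51²/2)·0.5 = -0.0181 + 0.0945 = 0.0764
d₁ = 0.0764 / 0.3606 = 0.2118 ⇒ 0.21
d₂ = d₁ − σ√T = 0.2118 − 0.3606 = -0.1488 ⇒ -0.15
Pr(exercise) under Q = N(−d₂) = N(0.15) = 0.5596

0.5596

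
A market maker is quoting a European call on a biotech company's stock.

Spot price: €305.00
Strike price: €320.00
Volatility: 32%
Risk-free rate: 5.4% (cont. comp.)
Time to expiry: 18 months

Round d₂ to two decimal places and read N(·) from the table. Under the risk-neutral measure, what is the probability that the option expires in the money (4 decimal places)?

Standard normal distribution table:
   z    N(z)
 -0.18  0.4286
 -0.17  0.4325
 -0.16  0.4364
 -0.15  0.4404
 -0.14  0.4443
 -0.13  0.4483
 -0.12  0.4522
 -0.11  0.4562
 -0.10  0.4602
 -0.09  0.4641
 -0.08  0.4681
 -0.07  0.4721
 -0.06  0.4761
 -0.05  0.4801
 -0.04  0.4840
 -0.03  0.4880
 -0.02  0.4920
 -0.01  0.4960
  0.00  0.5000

T = 1.5;  σ√T = 0.3919
d₁ = [ln(305/320) + (0.054 + 0.32²/2)·1.5] / 0.3919 = [-0.0480 + 0.1578] / 0.3919 = 0.2801 → 0.28
d₂ = d₁ − σ√T = 0.2801 − 0.3919 = -0.1118 → -0.11
Risk-neutral Pr[S_T > K] = N(d₂) = N(-0.11) = 0.4562

0.4562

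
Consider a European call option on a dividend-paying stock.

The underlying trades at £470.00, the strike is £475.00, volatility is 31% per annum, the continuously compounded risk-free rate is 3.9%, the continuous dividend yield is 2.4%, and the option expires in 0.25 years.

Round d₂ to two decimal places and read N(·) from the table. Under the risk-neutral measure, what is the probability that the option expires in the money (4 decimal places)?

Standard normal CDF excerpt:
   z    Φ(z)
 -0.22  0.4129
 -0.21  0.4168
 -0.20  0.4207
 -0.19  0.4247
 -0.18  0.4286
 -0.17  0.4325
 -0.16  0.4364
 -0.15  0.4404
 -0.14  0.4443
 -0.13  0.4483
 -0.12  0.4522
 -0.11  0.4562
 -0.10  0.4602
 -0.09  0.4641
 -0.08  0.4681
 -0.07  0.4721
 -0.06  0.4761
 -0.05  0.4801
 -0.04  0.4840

0.4522

T = 0.25;  σ√T = 0.1550
d₁ = [ln(470/475) + (0.039 − 0.024 + 0.31²/2)·0.25] / 0.1550 = [-0.0106 + 0.0158] / 0.1550 = 0.0334 which rounds to 0.03
d₂ = d₁ − σ√T = 0.0334 − 0.1550 = -0.1216 which rounds to -0.12
Pr(exercise) under Q = N(d₂) = 0.4522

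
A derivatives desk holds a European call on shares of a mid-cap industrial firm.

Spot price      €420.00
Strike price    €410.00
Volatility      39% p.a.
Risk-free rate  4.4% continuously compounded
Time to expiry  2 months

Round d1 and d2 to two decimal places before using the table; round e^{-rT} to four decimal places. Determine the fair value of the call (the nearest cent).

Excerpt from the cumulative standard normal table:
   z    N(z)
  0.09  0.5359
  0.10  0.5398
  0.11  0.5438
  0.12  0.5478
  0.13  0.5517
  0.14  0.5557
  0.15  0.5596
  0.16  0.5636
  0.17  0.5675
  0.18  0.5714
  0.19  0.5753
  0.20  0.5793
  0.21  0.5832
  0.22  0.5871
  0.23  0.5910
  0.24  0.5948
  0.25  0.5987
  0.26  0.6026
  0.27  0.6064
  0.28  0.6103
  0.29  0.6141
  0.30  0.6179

σ√T = 0.39·√0.1667 = 0.1592
d₁ = [ln(420/410) + (0.044 + 0.39²/2)·0.1667] / 0.1592 = [0.0241 + 0.0200] / 0.1592 = 0.2770 → 0.28
d₂ = d₁ − σ√T = 0.2770 − 0.1592 = 0.1178 → 0.12
exp(−rT) = exp(−0.044·0.1667) = 0.9927
N(d₁) = N(0.28) = 0.6103;  N(d₂) = N(0.12) = 0.5478
C = 420·0.6103 − 410·0.9927·0.5478 = 256.3260 − 222.9584 = 33.3676

€33.37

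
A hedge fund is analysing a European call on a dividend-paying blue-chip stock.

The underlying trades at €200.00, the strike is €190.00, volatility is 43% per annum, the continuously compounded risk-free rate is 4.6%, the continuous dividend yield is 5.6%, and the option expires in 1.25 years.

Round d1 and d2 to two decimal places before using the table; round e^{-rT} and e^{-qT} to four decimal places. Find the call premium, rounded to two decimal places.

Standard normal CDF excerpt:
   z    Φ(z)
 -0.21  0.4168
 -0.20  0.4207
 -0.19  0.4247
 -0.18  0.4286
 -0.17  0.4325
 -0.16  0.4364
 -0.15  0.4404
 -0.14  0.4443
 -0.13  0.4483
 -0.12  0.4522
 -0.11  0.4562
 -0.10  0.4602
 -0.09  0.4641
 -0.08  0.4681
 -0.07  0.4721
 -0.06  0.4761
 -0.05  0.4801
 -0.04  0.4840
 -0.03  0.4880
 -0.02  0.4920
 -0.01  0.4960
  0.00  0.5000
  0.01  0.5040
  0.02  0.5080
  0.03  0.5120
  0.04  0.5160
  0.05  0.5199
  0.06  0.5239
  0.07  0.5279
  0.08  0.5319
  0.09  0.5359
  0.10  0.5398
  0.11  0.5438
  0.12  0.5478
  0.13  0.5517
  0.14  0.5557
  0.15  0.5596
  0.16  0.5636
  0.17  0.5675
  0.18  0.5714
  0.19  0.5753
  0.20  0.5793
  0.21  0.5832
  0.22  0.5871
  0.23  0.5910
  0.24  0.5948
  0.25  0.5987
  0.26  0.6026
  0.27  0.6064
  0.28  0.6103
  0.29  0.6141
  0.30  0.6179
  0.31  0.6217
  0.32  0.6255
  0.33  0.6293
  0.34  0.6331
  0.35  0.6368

σ√T = 0.43·√1.25 = 0.4808
d₁ = [ln(200/190) + (0.046 − 0.056 + 0.43²/2)·1.25] / 0.4808 = [0.0513 + 0.1031] / 0.4808 = 0.3211 ≈ 0.32
d₂ = d₁ − σ√T = 0.3211 − 0.4808 = -0.1597 ≈ -0.16
exp(−qT) = exp(−0.056·1.25) = 0.9324;  exp(−rT) = exp(−0.046·1.25) = 0.9441
N(d₁) = N(0.32) = 0.6255;  N(d₂) = N(-0.16) = 0.4364
C = 200·0.9324·0.6255 − 190·0.9441·0.4364 = 116.6432 − 78.2810 = 38.3622

€38.36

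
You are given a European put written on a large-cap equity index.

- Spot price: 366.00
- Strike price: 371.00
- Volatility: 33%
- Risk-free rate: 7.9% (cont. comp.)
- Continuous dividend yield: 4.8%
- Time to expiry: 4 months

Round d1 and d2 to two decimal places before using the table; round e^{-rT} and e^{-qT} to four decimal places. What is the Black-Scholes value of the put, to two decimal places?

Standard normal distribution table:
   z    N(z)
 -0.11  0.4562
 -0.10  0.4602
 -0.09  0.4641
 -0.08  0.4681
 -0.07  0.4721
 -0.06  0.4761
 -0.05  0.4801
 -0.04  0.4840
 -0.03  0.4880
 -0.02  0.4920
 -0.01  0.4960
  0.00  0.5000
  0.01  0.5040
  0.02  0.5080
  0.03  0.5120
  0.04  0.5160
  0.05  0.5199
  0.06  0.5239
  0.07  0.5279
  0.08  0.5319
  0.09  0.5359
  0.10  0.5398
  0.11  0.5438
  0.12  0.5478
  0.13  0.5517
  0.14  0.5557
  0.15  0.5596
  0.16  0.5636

27.90

σ√T = 0.33 × 0.5774 = 0.1905
d₁ = [ln(366/371) + (0.079 − 0.048 + 0.33²/2)·0.3333] / 0.1905 = [-0.0136 + 0.0285] / 0.1905 = 0.0783 → 0.08
d₂ = d₁ − σ√T = 0.0783 − 0.1905 = -0.1122 → -0.11
e^(−qT) = e^(−0.048·0.3333) = 0.9841;  e^(−rT) = e^(−0.079·0.3333) = 0.9740
N(−d₂) = N(0.11) = 0.5438;  N(−d₁) = N(-0.08) = 0.4681
P = 371·0.9740·0.5438 − 366·0.9841·0.4681 = 196.5043 − 168.6005 = 27.9038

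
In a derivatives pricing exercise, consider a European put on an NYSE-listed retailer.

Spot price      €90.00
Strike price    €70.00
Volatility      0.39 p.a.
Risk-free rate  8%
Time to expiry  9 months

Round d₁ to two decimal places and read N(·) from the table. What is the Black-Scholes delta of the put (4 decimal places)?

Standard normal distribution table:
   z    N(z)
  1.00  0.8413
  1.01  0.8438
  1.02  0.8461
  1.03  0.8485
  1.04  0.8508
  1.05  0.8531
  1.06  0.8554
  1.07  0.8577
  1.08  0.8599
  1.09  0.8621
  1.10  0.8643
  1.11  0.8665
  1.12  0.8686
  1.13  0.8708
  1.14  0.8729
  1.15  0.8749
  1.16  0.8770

σ√T = 0.39 × 0.8660 = 0.3377
ln(S/K) + (r + σ²/2)T = ln(90/70) + (0.08 + 0.39²/2)·0.75 = 0.2513 + 0.1170 = 0.3684
d₁ = 0.3684 / 0.3377 = 1.0906 ≈ 1.09
N(d₁) = N(1.09) = 0.8621
Δ_put = N(d₁) − 1 = 0.8621 − 1 = -0.1379

-0.1379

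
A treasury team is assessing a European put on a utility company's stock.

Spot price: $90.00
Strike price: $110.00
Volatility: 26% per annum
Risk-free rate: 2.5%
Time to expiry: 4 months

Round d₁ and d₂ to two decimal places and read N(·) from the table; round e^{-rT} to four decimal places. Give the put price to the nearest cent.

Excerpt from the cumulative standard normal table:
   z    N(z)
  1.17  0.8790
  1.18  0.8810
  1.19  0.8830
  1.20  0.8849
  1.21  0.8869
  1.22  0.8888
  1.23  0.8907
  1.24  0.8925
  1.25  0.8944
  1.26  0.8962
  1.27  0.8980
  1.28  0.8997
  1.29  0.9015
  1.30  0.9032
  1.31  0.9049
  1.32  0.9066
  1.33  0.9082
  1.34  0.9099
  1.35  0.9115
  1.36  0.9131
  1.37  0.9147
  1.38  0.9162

T = 0.3333;  σ√T = 0.1501
d₁ = [ln(90/110) + (0.025 + ½·0.26²)·0.3333] / (σ√T) = (-0.2007 + 0.0196) / 0.1501 = -1.2062 which rounds to -1.21
d₂ = -1.2062 − 0.1501 = -1.3564 which rounds to -1.36
exp(−rT) = exp(−0.025·0.3333) = 0.9917
N(−d₂) = N(1.36) = 0.9131;  N(−d₁) = N(1.21) = 0.8869
P = 110·0.9917·0.9131 − 90·0.8869 = 99.6073 − 79.8210 = 19.7863

$19.79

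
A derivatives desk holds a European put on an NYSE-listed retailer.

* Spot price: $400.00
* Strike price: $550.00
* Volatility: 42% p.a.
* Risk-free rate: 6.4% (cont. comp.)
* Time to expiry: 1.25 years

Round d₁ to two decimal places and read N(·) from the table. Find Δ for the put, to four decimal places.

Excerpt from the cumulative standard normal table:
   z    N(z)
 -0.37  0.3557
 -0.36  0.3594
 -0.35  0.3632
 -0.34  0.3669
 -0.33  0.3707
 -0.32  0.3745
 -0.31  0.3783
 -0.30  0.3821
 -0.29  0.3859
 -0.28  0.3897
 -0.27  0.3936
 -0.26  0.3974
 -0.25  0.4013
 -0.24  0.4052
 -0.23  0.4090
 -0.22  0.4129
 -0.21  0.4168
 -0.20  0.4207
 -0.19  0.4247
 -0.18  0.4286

-0.6064

T = 1.25;  σ√T = 0.4696
d₁ = [ln(400/550) + (0.064 + 0.42²/2)·1.25] / 0.4696 = [-0.3185 + 0.1903] / 0.4696 = -0.2730 ⇒ -0.27
N(d₁) = N(-0.27) = 0.3936
Δ_put = N(d₁) − 1 = 0.3936 − 1 = -0.6064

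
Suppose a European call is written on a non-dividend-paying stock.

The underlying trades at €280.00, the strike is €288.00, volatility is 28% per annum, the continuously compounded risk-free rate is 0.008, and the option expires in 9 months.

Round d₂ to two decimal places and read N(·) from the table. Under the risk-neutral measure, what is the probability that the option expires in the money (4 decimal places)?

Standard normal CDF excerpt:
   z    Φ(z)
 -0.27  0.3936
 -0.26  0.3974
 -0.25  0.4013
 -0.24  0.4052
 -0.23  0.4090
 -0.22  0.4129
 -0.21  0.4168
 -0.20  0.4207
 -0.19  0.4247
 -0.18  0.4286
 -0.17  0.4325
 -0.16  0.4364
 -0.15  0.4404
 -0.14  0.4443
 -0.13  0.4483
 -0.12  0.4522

T = 0.75;  σ√T = 0.2425
d₁ = [ln(280/288) + (0.008 + 0.28²/2)·0.75] / 0.2425 = [-0.0282 + 0.0354] / 0.2425 = 0.0298 → 0.03
d₂ = d₁ − σ√T = 0.0298 − 0.2425 = -0.2127 → -0.21
Pr(exercise) under Q = N(d₂) = 0.4168

0.4168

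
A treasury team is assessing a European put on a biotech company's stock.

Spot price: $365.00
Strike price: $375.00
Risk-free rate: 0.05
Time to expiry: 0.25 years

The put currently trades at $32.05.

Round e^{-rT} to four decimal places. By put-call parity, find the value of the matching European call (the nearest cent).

$26.70

e^(−rT) = e^(−0.05·0.25) = 0.9876
Put-call parity: C − P = S − K·e^(−rT) = 365 − 375·0.9876 = 365 − 370.3500 = -5.3500
C = P + (C − P) = 32.05 + (-5.3500) = 26.7000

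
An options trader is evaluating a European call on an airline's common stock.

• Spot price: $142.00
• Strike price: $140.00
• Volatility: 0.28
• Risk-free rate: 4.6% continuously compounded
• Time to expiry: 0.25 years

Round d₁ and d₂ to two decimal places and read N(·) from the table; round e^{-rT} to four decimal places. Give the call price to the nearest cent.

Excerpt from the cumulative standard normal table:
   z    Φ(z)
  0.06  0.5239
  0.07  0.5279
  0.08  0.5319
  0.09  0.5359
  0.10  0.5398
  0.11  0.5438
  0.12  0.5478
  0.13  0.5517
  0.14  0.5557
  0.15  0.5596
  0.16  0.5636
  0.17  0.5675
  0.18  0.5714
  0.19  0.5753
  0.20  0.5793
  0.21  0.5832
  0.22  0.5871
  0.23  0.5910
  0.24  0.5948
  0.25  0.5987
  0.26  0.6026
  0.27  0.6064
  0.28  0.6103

T = 0.25;  σ√T = 0.1400
d₁ = [ln(142/140) + (0.046 + ½·0.28²)·0.25] / (σ√T) = (0.0142 + 0.0213) / 0.1400 = 0.2535 which rounds to 0.25
d₂ = 0.2535 − 0.1400 = 0.1135 which rounds to 0.11
exp(−rT) = exp(−0.046·0.25) = 0.9886
N(d₁) = N(0.25) = 0.5987;  N(d₂) = N(0.11) = 0.5438
C = 142·0.5987 − 140·0.9886·0.5438 = 85.0154 − 75.2641 = 9.7513

$9.75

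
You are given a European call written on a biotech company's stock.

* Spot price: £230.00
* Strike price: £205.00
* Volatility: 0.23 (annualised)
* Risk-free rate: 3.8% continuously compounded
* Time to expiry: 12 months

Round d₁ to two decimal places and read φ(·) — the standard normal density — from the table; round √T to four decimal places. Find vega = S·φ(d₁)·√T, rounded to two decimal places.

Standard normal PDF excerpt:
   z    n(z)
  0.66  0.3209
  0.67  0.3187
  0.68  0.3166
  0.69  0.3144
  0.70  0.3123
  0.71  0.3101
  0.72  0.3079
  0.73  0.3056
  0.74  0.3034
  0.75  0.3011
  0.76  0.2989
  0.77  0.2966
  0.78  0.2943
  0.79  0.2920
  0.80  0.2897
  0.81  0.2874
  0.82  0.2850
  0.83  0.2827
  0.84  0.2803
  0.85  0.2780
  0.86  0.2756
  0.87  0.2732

σ√T = 0.23 × 1.0000 = 0.2300
d₁ = [ln(230/205) + (0.038 + 0.23²/2)·1] / 0.2300 = [0.1151 + 0.0645] / 0.2300 = 0.7805 ≈ 0.78
√T = √1 = 1.0000
φ(d₁) = φ(0.78) = 0.2943
vega = S·φ(d₁)·√T = 230·0.2943·1.0000 = 67.6890
(Vega is the same for a European call and put with the same parameters.)

67.69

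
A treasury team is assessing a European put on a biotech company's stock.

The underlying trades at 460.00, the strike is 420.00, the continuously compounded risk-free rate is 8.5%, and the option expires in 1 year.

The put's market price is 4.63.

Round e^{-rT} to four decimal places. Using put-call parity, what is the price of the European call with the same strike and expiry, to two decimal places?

e^(−rT) = e^(−0.085·1) = 0.9185
Put-call parity: C − P = S − K·e^(−rT) = 460 − 420·0.9185 = 460 − 385.7700 = 74.2300
C = P + (C − P) = 4.63 + (74.2300) = 78.8600

78.86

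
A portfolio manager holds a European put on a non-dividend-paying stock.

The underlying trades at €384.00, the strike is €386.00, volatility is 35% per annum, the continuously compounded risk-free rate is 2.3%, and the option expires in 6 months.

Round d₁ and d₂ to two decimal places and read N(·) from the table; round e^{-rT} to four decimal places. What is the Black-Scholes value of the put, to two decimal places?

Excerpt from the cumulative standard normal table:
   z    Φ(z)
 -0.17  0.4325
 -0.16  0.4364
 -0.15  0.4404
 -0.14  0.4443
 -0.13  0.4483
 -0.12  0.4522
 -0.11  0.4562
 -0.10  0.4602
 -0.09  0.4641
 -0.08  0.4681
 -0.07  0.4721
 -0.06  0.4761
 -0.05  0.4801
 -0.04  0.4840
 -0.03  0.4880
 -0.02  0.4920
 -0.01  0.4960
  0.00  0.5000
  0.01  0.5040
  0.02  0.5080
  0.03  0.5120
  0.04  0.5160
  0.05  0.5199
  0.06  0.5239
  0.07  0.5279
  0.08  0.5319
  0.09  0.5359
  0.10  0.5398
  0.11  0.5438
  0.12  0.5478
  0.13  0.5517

€36.87

σ√T = 0.35·√0.5 = 0.2475
ln(S/K) + (r + σ²/2)T = ln(384/386) + (0.023 + 0.35²/2)·0.5 = -0.0052 + 0.0421 = 0.0369
d₁ = 0.0369 / 0.2475 = 0.1492 ≈ 0.15
d₂ = d₁ − σ√T = 0.1492 − 0.2475 = -0.0983 ≈ -0.10
e^(−rT) = e^(−0.023·0.5) = 0.9886
N(−d₂) = N(0.10) = 0.5398;  N(−d₁) = N(-0.15) = 0.4404
P = 386·0.9886·0.5398 − 384·0.4404 = 205.9875 − 169.1136 = 36.8739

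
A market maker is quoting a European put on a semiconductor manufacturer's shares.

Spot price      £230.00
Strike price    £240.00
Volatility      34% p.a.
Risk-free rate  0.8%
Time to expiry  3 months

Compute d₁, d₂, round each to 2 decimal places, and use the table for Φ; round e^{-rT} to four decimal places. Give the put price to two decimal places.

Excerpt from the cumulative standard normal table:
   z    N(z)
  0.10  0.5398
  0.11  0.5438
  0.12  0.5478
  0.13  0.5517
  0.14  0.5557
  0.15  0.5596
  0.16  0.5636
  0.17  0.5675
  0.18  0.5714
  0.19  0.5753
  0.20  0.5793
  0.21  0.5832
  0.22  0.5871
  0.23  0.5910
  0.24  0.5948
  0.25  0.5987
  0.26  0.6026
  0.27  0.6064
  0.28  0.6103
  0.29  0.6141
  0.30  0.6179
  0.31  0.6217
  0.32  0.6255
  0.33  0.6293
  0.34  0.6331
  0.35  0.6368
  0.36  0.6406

σ√T = 0.34·√0.25 = 0.1700
d₁ = [ln(230/240) + (0.008 + ½·0.34²)·0.25] / (σ√T) = (-0.0426 + 0.0165) / 0.1700 = -0.1536 → -0.15
d₂ = -0.1536 − 0.1700 = -0.3236 → -0.32
exp(−rT) = exp(−0.008·0.25) = 0.9980
P = 240·0.9980·N(0.32) − 230·N(0.15) = 240·0.9980·0.6255 − 230·0.5596 = 149.8198 − 128.7080 = 21.1118

£21.11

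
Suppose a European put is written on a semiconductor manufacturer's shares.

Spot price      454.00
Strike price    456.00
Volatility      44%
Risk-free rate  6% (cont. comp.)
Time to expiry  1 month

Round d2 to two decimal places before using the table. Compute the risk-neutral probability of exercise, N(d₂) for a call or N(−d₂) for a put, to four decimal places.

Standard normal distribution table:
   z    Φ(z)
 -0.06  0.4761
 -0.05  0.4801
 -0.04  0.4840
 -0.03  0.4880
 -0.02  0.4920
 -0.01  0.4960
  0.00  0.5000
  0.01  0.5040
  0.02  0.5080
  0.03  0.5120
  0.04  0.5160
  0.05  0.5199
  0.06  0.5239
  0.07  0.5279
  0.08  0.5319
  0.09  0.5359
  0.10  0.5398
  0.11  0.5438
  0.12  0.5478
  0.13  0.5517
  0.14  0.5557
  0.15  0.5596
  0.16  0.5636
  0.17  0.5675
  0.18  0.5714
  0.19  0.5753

σ√T = 0.44·√0.08333 = 0.1270
d₁ = [ln(454/456) + (0.06 + 0.44²/2)·0.08333] / 0.1270 = [-0.0044 + 0.0131] / 0.1270 = 0.0683 ≈ 0.07
d₂ = d₁ − σ√T = 0.0683 − 0.1270 = -0.0588 ≈ -0.06
Risk-neutral Pr[S_T < K] = N(−d₂) = N(0.06) = 0.5239

0.5239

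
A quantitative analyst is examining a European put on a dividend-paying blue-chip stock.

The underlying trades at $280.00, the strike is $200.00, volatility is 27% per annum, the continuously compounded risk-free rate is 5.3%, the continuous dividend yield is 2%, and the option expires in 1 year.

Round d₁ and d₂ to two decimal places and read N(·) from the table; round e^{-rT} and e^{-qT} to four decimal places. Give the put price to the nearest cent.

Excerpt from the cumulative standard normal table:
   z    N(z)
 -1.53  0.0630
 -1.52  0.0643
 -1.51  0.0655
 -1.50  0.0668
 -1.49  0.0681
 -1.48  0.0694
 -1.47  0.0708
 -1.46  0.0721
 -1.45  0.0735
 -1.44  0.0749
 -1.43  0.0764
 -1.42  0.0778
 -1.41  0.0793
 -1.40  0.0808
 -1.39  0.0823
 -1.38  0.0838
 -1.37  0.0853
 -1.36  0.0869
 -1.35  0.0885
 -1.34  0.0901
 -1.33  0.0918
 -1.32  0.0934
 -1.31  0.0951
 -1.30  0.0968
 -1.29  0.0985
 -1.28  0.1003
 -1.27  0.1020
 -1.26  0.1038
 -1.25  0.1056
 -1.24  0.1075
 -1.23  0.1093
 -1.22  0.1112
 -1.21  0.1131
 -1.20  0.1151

T = 1;  σ√T = 0.2700
d₁ = [ln(280/200) + (0.053 − 0.02 + 0.27²/2)·1] / 0.2700 = [0.3365 + 0.0695] / 0.2700 = 1.5034 ⇒ 1.50
d₂ = d₁ − σ√T = 1.5034 − 0.2700 = 1.2334 ⇒ 1.23
exp(−qT) = exp(−0.02·1) = 0.9802;  exp(−rT) = exp(−0.053·1) = 0.9484
N(−d₂) = N(-1.23) = 0.1093;  N(−d₁) = N(-1.50) = 0.0668
P = 200·0.9484·0.1093 − 280·0.9802·0.0668 = 20.7320 − 18.3337 = 2.3984

$2.40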